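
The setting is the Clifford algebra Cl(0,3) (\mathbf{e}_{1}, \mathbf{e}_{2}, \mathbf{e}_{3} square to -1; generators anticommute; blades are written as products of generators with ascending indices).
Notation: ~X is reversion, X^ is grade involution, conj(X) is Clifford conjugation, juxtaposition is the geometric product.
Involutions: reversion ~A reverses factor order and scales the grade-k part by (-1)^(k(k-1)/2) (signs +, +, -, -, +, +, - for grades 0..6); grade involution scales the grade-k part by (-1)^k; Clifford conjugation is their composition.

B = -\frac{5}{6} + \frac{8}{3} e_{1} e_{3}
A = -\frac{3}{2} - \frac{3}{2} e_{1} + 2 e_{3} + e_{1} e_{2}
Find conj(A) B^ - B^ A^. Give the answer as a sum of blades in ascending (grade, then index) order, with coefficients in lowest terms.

first term: \frac{5}{4} - \frac{79}{12} e_{1} - \frac{7}{3} e_{3} + \frac{5}{6} e_{1} e_{2} - 4 e_{1} e_{3} - \frac{8}{3} e_{2} e_{3}
second term: \frac{5}{4} + \frac{49}{12} e_{1} + \frac{17}{3} e_{3} - \frac{5}{6} e_{1} e_{2} - 4 e_{1} e_{3} - \frac{8}{3} e_{2} e_{3}
Answer: -\frac{32}{3} e_{1} - 8 e_{3} + \frac{5}{3} e_{1} e_{2}


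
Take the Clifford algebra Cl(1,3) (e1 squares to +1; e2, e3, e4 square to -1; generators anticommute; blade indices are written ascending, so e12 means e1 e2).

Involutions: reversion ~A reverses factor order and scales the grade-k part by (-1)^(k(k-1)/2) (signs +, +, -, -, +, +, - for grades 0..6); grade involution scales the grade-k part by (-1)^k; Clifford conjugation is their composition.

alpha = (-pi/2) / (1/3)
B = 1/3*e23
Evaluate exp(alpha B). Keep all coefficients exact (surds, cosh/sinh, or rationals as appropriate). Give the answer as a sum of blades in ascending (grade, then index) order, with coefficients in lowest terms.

B^2 = (1/3)^2*(e23)^2 = 1/9*(-1) = -1/9 (a basis 2-blade squares to minus the product of its generators' squares).
B^2 = -1/9 — a negative square means the series sums to a rotation: l = 1/3, alpha*l = -pi/2, so exp(alpha B) = cos(-pi/2) + (sin(-pi/2)/(1/3))*B = 0 + (-3)*B.
Answer: -e23


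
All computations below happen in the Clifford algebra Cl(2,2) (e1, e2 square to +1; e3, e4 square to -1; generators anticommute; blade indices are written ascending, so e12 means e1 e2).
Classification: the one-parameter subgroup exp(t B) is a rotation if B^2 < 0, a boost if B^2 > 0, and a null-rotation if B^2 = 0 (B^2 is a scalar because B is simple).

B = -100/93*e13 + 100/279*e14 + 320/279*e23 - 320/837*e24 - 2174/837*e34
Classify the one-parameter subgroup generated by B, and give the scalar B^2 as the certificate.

B^2 term by term: the squares give (-100/93)^2*(e13)^2 + (100/279)^2*(e14)^2 + (320/279)^2*(e23)^2 + (-320/837)^2*(e24)^2 + (-2174/837)^2*(e34)^2 = 10000/8649*(+1) + 10000/77841*(+1) + 102400/77841*(+1) + 102400/700569*(+1) + 4726276/700569*(-1) = -4 (each basis 2-blade squares to minus the product of its generators' squares); cross terms between blades sharing an index anticommute and cancel; the commuting (index-disjoint) pairs give grade-4 terms 2*c*c'*(blade product), which cancel blade by blade — e1234: -64000/77841 + 64000/77841 = 0 — confirming B is simple. So B^2 = -4.
Answer: rotation, certificate B^2 = -4. Certificate logic: -4 is a conjugation-invariant scalar, so its sign fixes rotation versus boost versus null-rotation outright.


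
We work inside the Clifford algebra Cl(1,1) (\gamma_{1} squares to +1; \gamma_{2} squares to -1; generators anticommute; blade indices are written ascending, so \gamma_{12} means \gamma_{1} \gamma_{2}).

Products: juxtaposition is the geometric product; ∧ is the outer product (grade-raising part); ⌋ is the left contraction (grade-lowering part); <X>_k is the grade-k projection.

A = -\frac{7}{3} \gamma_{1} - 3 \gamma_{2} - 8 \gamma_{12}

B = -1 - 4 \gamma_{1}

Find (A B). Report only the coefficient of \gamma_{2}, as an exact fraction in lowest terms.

step 1: \frac{28}{3} + \frac{7}{3} \gamma_{1} - 29 \gamma_{2} - 4 \gamma_{12}
Answer: -29


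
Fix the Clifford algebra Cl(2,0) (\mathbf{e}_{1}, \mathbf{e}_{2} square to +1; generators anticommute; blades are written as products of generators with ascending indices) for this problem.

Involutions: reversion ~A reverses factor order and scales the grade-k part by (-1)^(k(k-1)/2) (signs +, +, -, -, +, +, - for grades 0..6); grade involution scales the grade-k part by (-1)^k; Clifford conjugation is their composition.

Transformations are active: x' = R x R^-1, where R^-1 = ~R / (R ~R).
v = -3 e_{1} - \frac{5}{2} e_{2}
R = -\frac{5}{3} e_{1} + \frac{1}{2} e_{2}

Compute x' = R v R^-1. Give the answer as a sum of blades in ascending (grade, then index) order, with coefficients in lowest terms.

~R = -\frac{5}{3} e_{1} + \frac{1}{2} e_{2}, and R ~R = \frac{109}{36}, so R^-1 = ~R / (\frac{109}{36}).
R v = \frac{15}{4} + \frac{17}{3} e_{1} e_{2}
Answer: -\frac{123}{109} e_{1} + \frac{815}{218} e_{2}


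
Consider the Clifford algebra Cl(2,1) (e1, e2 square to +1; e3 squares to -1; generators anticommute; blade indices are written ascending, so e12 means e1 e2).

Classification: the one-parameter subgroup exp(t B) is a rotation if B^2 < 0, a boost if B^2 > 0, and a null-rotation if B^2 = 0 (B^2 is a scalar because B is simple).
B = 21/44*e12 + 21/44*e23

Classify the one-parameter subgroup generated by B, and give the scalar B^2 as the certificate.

B^2 term by term: the squares give (21/44)^2*(e12)^2 + (21/44)^2*(e23)^2 = 441/1936*(-1) + 441/1936*(+1) = 0 (each basis 2-blade squares to minus the product of its generators' squares); cross terms between blades sharing an index anticommute and cancel. So B^2 = 0.
Answer: null-rotation, certificate B^2 = 0. Check the certificate: B^2 = 0, and that sign is decisive whatever form B takes.


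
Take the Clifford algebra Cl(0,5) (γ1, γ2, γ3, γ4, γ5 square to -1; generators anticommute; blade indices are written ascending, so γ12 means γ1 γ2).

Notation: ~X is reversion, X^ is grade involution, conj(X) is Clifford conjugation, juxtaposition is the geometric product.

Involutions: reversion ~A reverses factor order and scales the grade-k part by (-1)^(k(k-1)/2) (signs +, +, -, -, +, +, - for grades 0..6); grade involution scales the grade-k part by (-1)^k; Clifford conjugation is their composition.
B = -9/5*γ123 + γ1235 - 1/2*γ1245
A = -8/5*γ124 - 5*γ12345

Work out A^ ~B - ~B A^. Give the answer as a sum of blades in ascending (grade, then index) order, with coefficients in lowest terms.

first term: -5/2*γ3 - 5*γ4 - 4/5*γ5 + 72/25*γ34 + 9*γ45 + 8/5*γ345
second term: -5/2*γ3 - 5*γ4 + 4/5*γ5 - 72/25*γ34 + 9*γ45 + 8/5*γ345
Answer: -8/5*γ5 + 144/25*γ34


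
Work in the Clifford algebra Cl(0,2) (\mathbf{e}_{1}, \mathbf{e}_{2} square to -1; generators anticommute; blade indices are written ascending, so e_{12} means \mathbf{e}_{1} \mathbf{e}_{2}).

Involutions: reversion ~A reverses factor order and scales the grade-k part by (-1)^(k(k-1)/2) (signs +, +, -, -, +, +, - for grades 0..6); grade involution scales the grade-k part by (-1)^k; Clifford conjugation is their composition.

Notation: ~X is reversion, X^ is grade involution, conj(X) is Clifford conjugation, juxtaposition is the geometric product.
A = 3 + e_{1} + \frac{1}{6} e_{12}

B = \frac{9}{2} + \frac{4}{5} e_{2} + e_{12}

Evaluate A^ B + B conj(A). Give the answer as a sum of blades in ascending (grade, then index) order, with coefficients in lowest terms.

first term: \frac{40}{3} - \frac{139}{30} e_{1} + \frac{17}{5} e_{2} + \frac{59}{20} e_{12}
second term: \frac{41}{3} - \frac{139}{30} e_{1} + \frac{7}{5} e_{2} + \frac{61}{20} e_{12}
Answer: 27 - \frac{139}{15} e_{1} + \frac{24}{5} e_{2} + 6 e_{12}


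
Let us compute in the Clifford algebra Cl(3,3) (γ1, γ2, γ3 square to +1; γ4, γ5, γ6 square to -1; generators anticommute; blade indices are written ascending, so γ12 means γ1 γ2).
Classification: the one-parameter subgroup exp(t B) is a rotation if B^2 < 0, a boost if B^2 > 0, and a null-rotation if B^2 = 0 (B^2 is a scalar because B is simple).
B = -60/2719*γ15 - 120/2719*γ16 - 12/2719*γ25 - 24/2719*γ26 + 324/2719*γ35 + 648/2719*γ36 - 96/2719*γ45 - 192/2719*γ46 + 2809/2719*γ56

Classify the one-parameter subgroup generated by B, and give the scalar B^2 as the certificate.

B^2 term by term: the squares give (-60/2719)^2*(γ15)^2 + (-120/2719)^2*(γ16)^2 + (-12/2719)^2*(γ25)^2 + (-24/2719)^2*(γ26)^2 + (324/2719)^2*(γ35)^2 + (648/2719)^2*(γ36)^2 + (-96/2719)^2*(γ45)^2 + (-192/2719)^2*(γ46)^2 + (2809/2719)^2*(γ56)^2 = 3600/7392961*(+1) + 14400/7392961*(+1) + 144/7392961*(+1) + 576/7392961*(+1) + 104976/7392961*(+1) + 419904/7392961*(+1) + 9216/7392961*(-1) + 36864/7392961*(-1) + 7890481/7392961*(-1) = -1 (each basis 2-blade squares to minus the product of its generators' squares); cross terms between blades sharing an index anticommute and cancel; the commuting (index-disjoint) pairs give grade-4 terms 2*c*c'*(blade product), which cancel blade by blade — γ1256: -2880/7392961 + 2880/7392961 = 0; γ1356: 77760/7392961 - 77760/7392961 = 0; γ1456: -23040/7392961 + 23040/7392961 = 0; γ2356: 15552/7392961 - 15552/7392961 = 0; γ2456: -4608/7392961 + 4608/7392961 = 0; γ3456: 124416/7392961 - 124416/7392961 = 0 — confirming B is simple. So B^2 = -1.
Answer: rotation, certificate B^2 = -1. Note: conjugating B changes its blade decomposition but never the scalar B^2 = -1, whose sign settles the classification.


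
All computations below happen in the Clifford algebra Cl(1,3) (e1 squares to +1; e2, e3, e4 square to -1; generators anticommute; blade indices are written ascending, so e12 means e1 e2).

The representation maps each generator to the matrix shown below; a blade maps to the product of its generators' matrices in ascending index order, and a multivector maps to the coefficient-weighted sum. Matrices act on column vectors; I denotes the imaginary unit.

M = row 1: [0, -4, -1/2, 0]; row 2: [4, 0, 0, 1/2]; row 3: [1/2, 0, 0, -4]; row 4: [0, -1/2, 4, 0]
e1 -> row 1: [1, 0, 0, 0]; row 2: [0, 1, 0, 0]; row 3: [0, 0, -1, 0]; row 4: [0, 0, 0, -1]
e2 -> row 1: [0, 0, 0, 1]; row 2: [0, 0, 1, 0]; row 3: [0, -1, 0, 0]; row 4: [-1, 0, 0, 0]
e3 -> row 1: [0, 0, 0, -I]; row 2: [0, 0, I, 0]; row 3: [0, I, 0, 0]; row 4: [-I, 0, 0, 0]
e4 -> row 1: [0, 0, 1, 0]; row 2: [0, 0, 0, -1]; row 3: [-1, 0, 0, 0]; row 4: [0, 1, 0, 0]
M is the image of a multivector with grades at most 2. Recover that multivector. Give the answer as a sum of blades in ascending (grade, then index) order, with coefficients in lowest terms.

Method: the blade images are trace-orthogonal — tr(rho(e_A) rho(e_B)^-1) = 4 if A = B and 0 otherwise — and rho(e_A)^-1 = (e_A)^2 * rho(e_A) with (e_A)^2 = +1 or -1, so the coefficient of e_A in the preimage is (e_A)^2 * tr(M rho(e_A))/4.
Nonzero projections over blades of grade <= 2: e4: (e4)^2 = -1, tr(M rho(e4)) = 2, coefficient -1/2; e24: (e24)^2 = -1, tr(M rho(e24)) = 16, coefficient -4. Every other blade of grade <= 2 projects to 0.
Answer: -1/2*e4 - 4*e24


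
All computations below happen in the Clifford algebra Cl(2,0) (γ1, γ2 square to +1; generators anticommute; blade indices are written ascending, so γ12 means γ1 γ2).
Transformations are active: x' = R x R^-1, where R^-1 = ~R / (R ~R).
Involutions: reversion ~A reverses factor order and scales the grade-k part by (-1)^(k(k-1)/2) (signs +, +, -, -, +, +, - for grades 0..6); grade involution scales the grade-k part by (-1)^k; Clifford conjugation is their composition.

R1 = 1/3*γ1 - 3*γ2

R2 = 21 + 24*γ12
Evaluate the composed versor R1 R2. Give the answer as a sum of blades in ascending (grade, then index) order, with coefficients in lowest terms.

Distribute over the terms of R1 (each basis-blade product reordered to ascending indices, repeated generators contracted through their squares):
(1/3*γ1) R2 = 7*γ1 + 8*γ2
(-3*γ2) R2 = 72*γ1 - 63*γ2
Summing the partial products and collecting blades:
Answer: 79*γ1 - 55*γ2


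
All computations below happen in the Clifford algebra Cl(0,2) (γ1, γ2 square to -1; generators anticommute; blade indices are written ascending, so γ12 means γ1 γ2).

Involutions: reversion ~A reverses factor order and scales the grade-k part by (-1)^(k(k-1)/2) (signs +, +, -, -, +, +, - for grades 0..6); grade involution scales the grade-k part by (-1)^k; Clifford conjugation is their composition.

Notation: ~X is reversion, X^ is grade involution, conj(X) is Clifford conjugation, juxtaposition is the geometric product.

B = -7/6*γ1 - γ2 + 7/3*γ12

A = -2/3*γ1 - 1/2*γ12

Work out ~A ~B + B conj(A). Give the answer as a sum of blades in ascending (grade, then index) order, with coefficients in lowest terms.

first term: 7/18 + 1/2*γ1 - 77/36*γ2 + 2/3*γ12
second term: -7/18 - 1/2*γ1 + 77/36*γ2 + 2/3*γ12
Answer: 4/3*γ12


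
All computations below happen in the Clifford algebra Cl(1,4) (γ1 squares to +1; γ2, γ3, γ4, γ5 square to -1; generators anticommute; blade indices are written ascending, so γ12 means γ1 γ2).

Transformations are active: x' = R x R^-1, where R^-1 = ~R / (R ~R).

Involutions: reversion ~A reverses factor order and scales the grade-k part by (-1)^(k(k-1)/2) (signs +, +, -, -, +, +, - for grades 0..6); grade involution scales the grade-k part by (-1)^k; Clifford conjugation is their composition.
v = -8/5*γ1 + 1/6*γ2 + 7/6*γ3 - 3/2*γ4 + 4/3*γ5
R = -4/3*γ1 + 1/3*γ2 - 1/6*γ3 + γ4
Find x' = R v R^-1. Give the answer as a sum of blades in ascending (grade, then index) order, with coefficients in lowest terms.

~R = -4/3*γ1 + 1/3*γ2 - 1/6*γ3 + γ4, and R ~R = 23/36, so R^-1 = ~R / (23/36).
R v = 679/180 + 14/45*γ12 - 82/45*γ13 + 18/5*γ14 - 16/9*γ15 + 5/12*γ23 - 2/3*γ24 + 4/9*γ25 - 11/12*γ34 - 2/9*γ35 + 4/3*γ45
Answer: -976/69*γ1 + 867/230*γ2 - 721/230*γ3 + 3061/230*γ4 - 4/3*γ5


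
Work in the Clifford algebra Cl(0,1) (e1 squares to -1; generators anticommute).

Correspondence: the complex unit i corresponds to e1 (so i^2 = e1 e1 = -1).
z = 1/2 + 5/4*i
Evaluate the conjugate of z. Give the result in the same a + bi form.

In blades: z = 1/2 + 5/4*e1.
Conjugation here is Clifford conjugation: the scalar is fixed and the grade-1 and grade-2 blades all flip sign, giving 1/2 - 5/4*e1; translating back:
Answer: 1/2 - 5/4*i


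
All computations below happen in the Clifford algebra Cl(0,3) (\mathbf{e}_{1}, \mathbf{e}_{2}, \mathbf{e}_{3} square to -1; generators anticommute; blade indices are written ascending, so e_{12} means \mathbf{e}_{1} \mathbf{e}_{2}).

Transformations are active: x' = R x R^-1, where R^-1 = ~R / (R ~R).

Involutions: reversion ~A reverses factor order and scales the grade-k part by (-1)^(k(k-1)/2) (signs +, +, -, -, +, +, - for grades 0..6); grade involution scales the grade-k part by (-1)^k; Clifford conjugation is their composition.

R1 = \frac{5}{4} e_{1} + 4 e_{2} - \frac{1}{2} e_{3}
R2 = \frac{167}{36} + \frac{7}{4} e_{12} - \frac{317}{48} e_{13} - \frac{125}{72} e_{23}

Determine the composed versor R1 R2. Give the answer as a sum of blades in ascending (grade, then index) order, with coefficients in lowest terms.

Distribute over the terms of R1 (each basis-blade product reordered to ascending indices, repeated generators contracted through their squares):
(\frac{5}{4} e_{1}) R2 = \frac{835}{144} e_{1} - \frac{35}{16} e_{2} + \frac{1585}{192} e_{3} - \frac{625}{288} e_{123}
(4 e_{2}) R2 = 7 e_{1} + \frac{167}{9} e_{2} + \frac{125}{18} e_{3} + \frac{317}{12} e_{123}
(-\frac{1}{2} e_{3}) R2 = \frac{317}{96} e_{1} + \frac{125}{144} e_{2} - \frac{167}{72} e_{3} - \frac{7}{8} e_{123}
Summing the partial products and collecting blades:
Answer: \frac{4637}{288} e_{1} + \frac{1241}{72} e_{2} + \frac{2473}{192} e_{3} + \frac{6731}{288} e_{123}


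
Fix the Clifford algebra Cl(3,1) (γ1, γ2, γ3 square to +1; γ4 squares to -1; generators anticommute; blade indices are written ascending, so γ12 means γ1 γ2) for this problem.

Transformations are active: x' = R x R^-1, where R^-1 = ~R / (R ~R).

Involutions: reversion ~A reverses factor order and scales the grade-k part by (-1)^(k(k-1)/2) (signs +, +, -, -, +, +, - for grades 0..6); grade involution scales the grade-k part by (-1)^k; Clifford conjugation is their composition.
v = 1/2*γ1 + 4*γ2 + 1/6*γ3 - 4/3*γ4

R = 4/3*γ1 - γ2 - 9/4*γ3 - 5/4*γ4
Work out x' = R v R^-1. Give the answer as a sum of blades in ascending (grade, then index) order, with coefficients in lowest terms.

~R = 4/3*γ1 - γ2 - 9/4*γ3 - 5/4*γ4, and R ~R = 113/18, so R^-1 = ~R / (113/18).
R v = -43/8 + 35/6*γ12 + 97/72*γ13 - 83/72*γ14 + 53/6*γ23 + 19/3*γ24 + 77/24*γ34
Answer: -629/226*γ1 - 517/226*γ2 + 9997/2712*γ3 + 9421/2712*γ4


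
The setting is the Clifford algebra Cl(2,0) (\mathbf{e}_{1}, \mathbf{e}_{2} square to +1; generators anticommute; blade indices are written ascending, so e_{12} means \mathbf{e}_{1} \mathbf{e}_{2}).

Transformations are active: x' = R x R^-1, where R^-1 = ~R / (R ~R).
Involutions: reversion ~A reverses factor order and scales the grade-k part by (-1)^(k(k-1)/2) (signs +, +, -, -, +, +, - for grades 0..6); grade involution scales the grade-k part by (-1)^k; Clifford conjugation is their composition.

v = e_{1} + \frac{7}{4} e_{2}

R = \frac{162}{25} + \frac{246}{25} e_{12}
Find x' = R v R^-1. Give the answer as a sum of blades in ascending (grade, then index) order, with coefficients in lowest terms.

~R = \frac{162}{25} - \frac{246}{25} e_{12}, and R ~R = \frac{17352}{125}, so R^-1 = ~R / (\frac{17352}{125}).
R v = \frac{237}{10} e_{1} + \frac{3}{2} e_{2}
Answer: \frac{1169}{964} e_{1} - \frac{388}{241} e_{2}


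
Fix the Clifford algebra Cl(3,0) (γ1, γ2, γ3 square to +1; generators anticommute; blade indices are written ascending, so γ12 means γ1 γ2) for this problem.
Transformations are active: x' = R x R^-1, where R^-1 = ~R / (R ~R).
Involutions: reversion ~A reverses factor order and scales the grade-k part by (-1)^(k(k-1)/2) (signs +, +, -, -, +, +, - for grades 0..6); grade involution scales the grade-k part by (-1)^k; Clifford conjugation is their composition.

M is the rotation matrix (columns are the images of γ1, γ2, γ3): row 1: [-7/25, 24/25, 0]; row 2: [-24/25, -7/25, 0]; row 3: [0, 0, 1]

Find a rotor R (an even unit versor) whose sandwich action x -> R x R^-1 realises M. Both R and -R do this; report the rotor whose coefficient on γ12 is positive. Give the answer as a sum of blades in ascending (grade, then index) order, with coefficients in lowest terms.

Method: write R = a + b12*γ12 + b13*γ13 + b23*γ23 with a^2 + b12^2 + b13^2 + b23^2 = 1 (so R^-1 = ~R). Expanding the columns R e_j ~R gives tr M = 4a^2 - 1 and, from the antisymmetric part, M21 - M12 = -4a*b12, M13 - M31 = 4a*b13, M32 - M23 = -4a*b23.
Here tr M = 11/25, so a^2 = (1 + tr M)/4 = 9/25 and a = ±3/5. Taking a = 3/5: M21 - M12 = -48/25, M13 - M31 = 0, M32 - M23 = 0, giving b12 = 4/5, b13 = 0, b23 = 0, i.e. R = 3/5 + 4/5*γ12.
Its γ12 coefficient is already positive.
Answer: 3/5 + 4/5*γ12. Why the constraint matters: R and -R act identically through the sandwich — M has trace 11/25 either way — so only the sign condition on γ12 picks one of the two preimages.


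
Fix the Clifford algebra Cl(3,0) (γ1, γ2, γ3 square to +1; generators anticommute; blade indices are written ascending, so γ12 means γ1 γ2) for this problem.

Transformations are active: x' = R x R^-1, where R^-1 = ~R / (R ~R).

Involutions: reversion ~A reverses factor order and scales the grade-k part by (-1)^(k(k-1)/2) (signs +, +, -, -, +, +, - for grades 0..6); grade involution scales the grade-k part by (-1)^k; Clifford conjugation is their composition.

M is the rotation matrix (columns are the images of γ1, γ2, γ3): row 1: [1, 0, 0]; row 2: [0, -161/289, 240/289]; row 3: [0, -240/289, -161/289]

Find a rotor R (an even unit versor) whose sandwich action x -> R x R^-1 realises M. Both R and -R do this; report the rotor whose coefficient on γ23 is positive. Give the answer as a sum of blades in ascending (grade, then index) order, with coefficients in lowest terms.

Method: write R = a + b12*γ12 + b13*γ13 + b23*γ23 with a^2 + b12^2 + b13^2 + b23^2 = 1 (so R^-1 = ~R). Expanding the columns R e_j ~R gives tr M = 4a^2 - 1 and, from the antisymmetric part, M21 - M12 = -4a*b12, M13 - M31 = 4a*b13, M32 - M23 = -4a*b23.
Here tr M = -33/289, so a^2 = (1 + tr M)/4 = 64/289 and a = ±8/17. Taking a = 8/17: M21 - M12 = 0, M13 - M31 = 0, M32 - M23 = -480/289, giving b12 = 0, b13 = 0, b23 = 15/17, i.e. R = 8/17 + 15/17*γ23.
Its γ23 coefficient is already positive.
Answer: 8/17 + 15/17*γ23. Uniqueness: Spin(3) -> SO(3) maps R and -R to the same rotation of trace -33/289; fixing the sign of the γ23 coefficient removes the ambiguity.


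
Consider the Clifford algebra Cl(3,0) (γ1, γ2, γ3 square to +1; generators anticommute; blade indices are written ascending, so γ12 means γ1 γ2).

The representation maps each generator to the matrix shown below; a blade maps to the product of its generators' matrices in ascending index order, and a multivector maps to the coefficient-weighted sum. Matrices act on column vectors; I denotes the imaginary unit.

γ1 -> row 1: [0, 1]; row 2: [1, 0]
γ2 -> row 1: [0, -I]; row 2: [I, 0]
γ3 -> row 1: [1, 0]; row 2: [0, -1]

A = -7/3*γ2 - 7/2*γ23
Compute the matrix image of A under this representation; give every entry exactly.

Bivector images (products of the table entries): rho(γ23) = rho(γ2)rho(γ3) = row 1: [0, I]; row 2: [I, 0].
M = (-7/3)*rho(γ2) + (-7/2)*rho(γ23), summed entrywise:
Answer: row 1: [0, -7*I/6]; row 2: [-35*I/6, 0]


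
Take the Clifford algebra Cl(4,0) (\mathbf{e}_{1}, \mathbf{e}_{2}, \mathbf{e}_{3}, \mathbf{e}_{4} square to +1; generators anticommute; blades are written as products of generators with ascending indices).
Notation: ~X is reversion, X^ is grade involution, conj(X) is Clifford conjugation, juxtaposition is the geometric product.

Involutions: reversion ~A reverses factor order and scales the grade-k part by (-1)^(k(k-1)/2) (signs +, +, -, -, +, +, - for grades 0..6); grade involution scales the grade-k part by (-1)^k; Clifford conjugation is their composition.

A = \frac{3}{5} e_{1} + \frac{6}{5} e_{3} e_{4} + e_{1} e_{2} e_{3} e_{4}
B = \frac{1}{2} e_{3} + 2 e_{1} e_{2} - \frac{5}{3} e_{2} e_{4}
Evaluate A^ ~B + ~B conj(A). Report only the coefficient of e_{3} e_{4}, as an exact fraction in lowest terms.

first term: \frac{6}{5} e_{2} - \frac{3}{5} e_{4} + \frac{41}{30} e_{1} e_{3} + 2 e_{2} e_{3} + 2 e_{3} e_{4} - \frac{3}{2} e_{1} e_{2} e_{4} - \frac{12}{5} e_{1} e_{2} e_{3} e_{4}
second term: -\frac{6}{5} e_{2} - \frac{3}{5} e_{4} + \frac{59}{30} e_{1} e_{3} + 2 e_{2} e_{3} + 2 e_{3} e_{4} - \frac{1}{2} e_{1} e_{2} e_{4} + \frac{12}{5} e_{1} e_{2} e_{3} e_{4}
Answer: 4


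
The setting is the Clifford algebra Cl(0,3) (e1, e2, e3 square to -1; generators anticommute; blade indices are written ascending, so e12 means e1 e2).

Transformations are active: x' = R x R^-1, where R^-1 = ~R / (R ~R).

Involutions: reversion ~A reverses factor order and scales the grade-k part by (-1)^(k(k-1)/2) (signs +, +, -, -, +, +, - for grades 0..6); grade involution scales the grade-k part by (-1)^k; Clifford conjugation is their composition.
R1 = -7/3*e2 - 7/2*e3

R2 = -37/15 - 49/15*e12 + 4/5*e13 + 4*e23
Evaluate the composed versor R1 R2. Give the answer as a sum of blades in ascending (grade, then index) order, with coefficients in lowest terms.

Distribute over the terms of R1 (each basis-blade product reordered to ascending indices, repeated generators contracted through their squares):
(-7/3*e2) R2 = 343/45*e1 + 259/45*e2 + 28/3*e3 + 28/15*e123
(-7/2*e3) R2 = -14/5*e1 - 14*e2 + 259/30*e3 + 343/30*e123
Summing the partial products and collecting blades:
Answer: 217/45*e1 - 371/45*e2 + 539/30*e3 + 133/10*e123


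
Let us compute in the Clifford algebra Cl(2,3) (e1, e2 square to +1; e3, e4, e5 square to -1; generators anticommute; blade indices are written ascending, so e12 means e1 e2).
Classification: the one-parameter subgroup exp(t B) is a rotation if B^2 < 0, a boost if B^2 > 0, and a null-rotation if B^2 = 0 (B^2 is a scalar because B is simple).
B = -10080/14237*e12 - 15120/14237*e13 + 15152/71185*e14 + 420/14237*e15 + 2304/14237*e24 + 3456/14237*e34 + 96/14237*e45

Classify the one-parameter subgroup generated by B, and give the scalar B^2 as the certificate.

B^2 term by term: the squares give (-10080/14237)^2*(e12)^2 + (-15120/14237)^2*(e13)^2 + (15152/71185)^2*(e14)^2 + (420/14237)^2*(e15)^2 + (2304/14237)^2*(e24)^2 + (3456/14237)^2*(e34)^2 + (96/14237)^2*(e45)^2 = 101606400/202692169*(-1) + 228614400/202692169*(+1) + 229583104/5067304225*(+1) + 176400/202692169*(+1) + 5308416/202692169*(+1) + 11943936/202692169*(-1) + 9216/202692169*(-1) = 16/25 (each basis 2-blade squares to minus the product of its generators' squares); cross terms between blades sharing an index anticommute and cancel; the commuting (index-disjoint) pairs give grade-4 terms 2*c*c'*(blade product), which cancel blade by blade — e1234: -69672960/202692169 + 69672960/202692169 = 0; e1245: -1935360/202692169 + 1935360/202692169 = 0; e1345: -2903040/202692169 + 2903040/202692169 = 0 — confirming B is simple. So B^2 = 16/25.
Answer: boost, certificate B^2 = 16/25. Note: conjugating B changes its blade decomposition but never the scalar B^2 = 16/25, whose sign settles the classification.


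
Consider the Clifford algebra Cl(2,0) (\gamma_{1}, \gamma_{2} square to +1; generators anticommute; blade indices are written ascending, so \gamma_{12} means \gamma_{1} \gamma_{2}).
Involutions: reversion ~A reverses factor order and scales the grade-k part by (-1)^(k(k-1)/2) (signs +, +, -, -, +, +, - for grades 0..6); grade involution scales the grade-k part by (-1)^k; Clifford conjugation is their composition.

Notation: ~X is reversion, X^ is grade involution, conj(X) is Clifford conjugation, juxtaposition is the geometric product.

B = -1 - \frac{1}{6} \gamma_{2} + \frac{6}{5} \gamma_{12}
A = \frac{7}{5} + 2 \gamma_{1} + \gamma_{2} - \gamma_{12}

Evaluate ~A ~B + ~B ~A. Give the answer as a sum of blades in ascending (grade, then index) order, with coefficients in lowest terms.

first term: -\frac{11}{30} - \frac{29}{30} \gamma_{1} - \frac{109}{30} \gamma_{2} - \frac{226}{75} \gamma_{12}
second term: -\frac{11}{30} - \frac{91}{30} \gamma_{1} + \frac{7}{6} \gamma_{2} - \frac{176}{75} \gamma_{12}
Answer: -\frac{11}{15} - 4 \gamma_{1} - \frac{37}{15} \gamma_{2} - \frac{134}{25} \gamma_{12}


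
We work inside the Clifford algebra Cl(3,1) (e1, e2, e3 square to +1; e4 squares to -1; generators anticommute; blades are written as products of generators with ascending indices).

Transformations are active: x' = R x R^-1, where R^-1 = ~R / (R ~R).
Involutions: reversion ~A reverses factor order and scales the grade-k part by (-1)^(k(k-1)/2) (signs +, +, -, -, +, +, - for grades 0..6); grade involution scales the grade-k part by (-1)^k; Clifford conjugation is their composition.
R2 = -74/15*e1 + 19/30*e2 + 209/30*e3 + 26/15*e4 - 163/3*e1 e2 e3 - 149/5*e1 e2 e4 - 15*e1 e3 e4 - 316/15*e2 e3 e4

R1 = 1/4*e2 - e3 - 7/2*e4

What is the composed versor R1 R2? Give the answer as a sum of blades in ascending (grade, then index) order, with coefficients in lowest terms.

Distribute over the terms of R1 (each basis-blade product reordered to ascending indices, repeated generators contracted through their squares):
(1/4*e2) R2 = 19/120 + 37/30*e1 e2 + 163/12*e1 e3 + 149/20*e1 e4 + 209/120*e2 e3 + 13/30*e2 e4 - 79/15*e3 e4 + 15/4*e1 e2 e3 e4
(-e3) R2 = -209/30 + 163/3*e1 e2 - 74/15*e1 e3 - 15*e1 e4 + 19/30*e2 e3 - 316/15*e2 e4 - 26/15*e3 e4 + 149/5*e1 e2 e3 e4
(-7/2*e4) R2 = 91/15 - 1043/10*e1 e2 - 105/2*e1 e3 - 259/15*e1 e4 - 1106/15*e2 e3 + 133/60*e2 e4 + 1463/60*e3 e4 - 1141/6*e1 e2 e3 e4
Summing the partial products and collecting blades:
Answer: -89/120 - 731/15*e1 e2 - 877/20*e1 e3 - 1489/60*e1 e4 - 8563/120*e2 e3 - 221/12*e2 e4 + 1043/60*e3 e4 - 9397/60*e1 e2 e3 e4


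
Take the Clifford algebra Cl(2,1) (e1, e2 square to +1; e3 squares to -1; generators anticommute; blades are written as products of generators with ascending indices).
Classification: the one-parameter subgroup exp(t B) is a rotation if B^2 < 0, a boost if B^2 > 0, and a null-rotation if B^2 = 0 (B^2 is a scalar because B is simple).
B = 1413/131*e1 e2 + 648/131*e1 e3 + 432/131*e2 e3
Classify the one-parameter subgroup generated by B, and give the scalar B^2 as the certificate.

B^2 term by term: the squares give (1413/131)^2*(e1 e2)^2 + (648/131)^2*(e1 e3)^2 + (432/131)^2*(e2 e3)^2 = 1996569/17161*(-1) + 419904/17161*(+1) + 186624/17161*(+1) = -81 (each basis 2-blade squares to minus the product of its generators' squares); cross terms between blades sharing an index anticommute and cancel. So B^2 = -81.
Answer: rotation, certificate B^2 = -81. The class reads off the invariant scalar -81 directly.


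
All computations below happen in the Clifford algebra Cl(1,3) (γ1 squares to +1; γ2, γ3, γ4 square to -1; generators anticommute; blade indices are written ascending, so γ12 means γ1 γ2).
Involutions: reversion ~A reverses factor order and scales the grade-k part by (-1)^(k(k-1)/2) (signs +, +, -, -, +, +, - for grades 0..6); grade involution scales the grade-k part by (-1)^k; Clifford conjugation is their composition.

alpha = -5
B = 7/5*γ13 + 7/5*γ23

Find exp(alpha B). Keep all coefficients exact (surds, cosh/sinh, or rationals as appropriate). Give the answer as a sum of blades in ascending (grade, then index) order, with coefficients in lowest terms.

B^2 term by term: the squares give (7/5)^2*(γ13)^2 + (7/5)^2*(γ23)^2 = 49/25*(+1) + 49/25*(-1) = 0 (each basis 2-blade squares to minus the product of its generators' squares); cross terms between blades sharing an index anticommute and cancel. So B^2 = 0.
B^2 = 0, and the exponential is exactly linear here: exp(alpha B) = 1 + alpha B (parabolic case).
Answer: 1 - 7*γ13 - 7*γ23


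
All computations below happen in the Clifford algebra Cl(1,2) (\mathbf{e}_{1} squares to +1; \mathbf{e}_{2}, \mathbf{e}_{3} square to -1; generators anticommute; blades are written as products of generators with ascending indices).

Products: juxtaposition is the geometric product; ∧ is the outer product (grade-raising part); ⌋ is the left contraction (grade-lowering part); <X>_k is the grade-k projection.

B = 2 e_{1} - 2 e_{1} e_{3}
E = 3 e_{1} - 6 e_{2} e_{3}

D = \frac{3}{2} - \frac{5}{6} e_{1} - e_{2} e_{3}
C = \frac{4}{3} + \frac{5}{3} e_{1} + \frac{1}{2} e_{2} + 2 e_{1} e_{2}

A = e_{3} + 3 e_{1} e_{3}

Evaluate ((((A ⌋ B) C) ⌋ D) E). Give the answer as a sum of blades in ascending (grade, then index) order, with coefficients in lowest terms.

step 1: -6 - 2 e_{1}
step 2: -\frac{34}{3} - \frac{38}{3} e_{1} - 7 e_{2} - 13 e_{1} e_{2}
step 3: -\frac{58}{9} + \frac{85}{9} e_{1} - 7 e_{3} + \frac{34}{3} e_{2} e_{3}
step 4: \frac{289}{3} - \frac{58}{3} e_{1} + 42 e_{2} + 21 e_{1} e_{3} + \frac{116}{3} e_{2} e_{3} - \frac{68}{3} e_{1} e_{2} e_{3}
Answer: \frac{289}{3} - \frac{58}{3} e_{1} + 42 e_{2} + 21 e_{1} e_{3} + \frac{116}{3} e_{2} e_{3} - \frac{68}{3} e_{1} e_{2} e_{3}


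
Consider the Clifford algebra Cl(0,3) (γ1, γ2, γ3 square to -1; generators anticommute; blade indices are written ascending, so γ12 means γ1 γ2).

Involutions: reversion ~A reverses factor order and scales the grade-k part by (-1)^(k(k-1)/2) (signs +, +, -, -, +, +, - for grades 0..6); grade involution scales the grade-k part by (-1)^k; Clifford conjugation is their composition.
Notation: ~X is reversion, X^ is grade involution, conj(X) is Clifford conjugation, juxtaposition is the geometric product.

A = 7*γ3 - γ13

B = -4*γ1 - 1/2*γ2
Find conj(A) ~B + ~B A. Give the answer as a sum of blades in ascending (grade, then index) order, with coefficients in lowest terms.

first term: -4*γ3 - 28*γ13 - 7/2*γ23 + 1/2*γ123
second term: -4*γ3 - 28*γ13 - 7/2*γ23 - 1/2*γ123
Answer: -8*γ3 - 56*γ13 - 7*γ23


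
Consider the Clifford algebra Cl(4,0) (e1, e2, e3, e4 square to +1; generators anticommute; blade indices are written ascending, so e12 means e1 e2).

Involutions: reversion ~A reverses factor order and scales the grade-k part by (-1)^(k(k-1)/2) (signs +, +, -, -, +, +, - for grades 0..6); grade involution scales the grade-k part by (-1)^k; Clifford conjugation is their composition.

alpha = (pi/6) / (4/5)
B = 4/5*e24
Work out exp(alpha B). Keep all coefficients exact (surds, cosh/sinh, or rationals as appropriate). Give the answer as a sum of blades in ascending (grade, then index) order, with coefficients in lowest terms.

B^2 = (4/5)^2*(e24)^2 = 16/25*(-1) = -16/25 (a basis 2-blade squares to minus the product of its generators' squares).
B^2 = -16/25 — since the square is negative, the closed form is circular: l = 4/5, alpha*l = pi/6, so exp(alpha B) = cos(pi/6) + (sin(pi/6)/(4/5))*B = sqrt(3)/2 + (5/8)*B.
Answer: sqrt(3)/2 + 1/2*e24


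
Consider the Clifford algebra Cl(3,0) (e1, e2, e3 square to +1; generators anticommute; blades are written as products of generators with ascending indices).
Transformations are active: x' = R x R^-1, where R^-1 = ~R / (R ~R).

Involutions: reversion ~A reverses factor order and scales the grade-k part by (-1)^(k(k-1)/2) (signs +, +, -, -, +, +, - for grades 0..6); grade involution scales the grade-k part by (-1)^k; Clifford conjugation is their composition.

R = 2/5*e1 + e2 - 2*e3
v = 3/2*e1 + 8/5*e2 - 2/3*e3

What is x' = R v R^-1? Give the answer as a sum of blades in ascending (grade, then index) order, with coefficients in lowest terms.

~R = 2/5*e1 + e2 - 2*e3, and R ~R = 129/25, so R^-1 = ~R / (129/25).
R v = 53/15 - 43/50*e1 e2 + 41/15*e1 e3 + 38/15*e2 e3
Answer: -737/774*e1 - 446/1935*e2 - 802/387*e3


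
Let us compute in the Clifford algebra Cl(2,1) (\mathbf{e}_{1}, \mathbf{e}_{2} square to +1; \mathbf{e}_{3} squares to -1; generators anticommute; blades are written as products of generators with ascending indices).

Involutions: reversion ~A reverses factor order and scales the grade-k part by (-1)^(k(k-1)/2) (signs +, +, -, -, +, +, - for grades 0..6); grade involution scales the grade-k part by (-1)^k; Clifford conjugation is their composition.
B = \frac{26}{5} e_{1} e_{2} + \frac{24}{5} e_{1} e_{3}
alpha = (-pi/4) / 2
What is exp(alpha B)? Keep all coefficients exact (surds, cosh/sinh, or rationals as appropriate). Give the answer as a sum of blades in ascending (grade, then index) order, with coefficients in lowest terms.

B^2 term by term: the squares give (\frac{26}{5})^2*(e_{1} e_{2})^2 + (\frac{24}{5})^2*(e_{1} e_{3})^2 = \frac{676}{25}*(-1) + \frac{576}{25}*(+1) = -4 (each basis 2-blade squares to minus the product of its generators' squares); cross terms between blades sharing an index anticommute and cancel. So B^2 = -4.
B^2 = -4 — circular case — the even/odd split gives cos and sin: l = 2, alpha*l = - \frac{\pi}{4}, so exp(alpha B) = cos(- \frac{\pi}{4}) + (sin(- \frac{\pi}{4})/2)*B = \frac{\sqrt{2}}{2} + (- \frac{\sqrt{2}}{4})*B.
Answer: \frac{\sqrt{2}}{2} - \frac{13 \sqrt{2}}{10} e_{1} e_{2} - \frac{6 \sqrt{2}}{5} e_{1} e_{3}


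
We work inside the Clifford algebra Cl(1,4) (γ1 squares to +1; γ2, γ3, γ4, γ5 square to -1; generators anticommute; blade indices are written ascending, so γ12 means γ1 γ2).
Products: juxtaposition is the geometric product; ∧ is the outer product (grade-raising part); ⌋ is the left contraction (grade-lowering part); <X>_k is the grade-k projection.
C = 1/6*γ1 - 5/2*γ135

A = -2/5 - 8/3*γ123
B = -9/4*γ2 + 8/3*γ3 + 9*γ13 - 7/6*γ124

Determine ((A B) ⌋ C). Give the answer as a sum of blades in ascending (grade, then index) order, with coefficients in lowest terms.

step 1: 249/10*γ2 - 16/15*γ3 + 64/9*γ12 + 12/5*γ13 + 28/9*γ34 + 7/15*γ124
step 2: -6*γ5 + 8/3*γ15
Answer: -6*γ5 + 8/3*γ15


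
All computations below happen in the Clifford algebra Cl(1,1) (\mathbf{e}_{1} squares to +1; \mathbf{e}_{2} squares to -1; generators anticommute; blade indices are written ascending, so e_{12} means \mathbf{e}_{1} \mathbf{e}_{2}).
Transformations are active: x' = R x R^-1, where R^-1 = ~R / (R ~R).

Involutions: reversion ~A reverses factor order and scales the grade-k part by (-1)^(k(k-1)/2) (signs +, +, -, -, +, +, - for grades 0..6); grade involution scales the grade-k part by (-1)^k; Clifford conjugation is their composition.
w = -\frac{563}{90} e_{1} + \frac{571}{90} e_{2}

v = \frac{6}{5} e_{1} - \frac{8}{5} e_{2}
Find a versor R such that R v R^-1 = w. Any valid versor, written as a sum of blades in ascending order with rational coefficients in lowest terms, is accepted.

Sketch: the shared square -\frac{28}{25} makes R = v + w = -\frac{91}{18} e_{1} + \frac{427}{90} e_{2} the natural versor; its sandwich fixes that direction, negates (v - w)/2, and sends v to w.
Answer: -\frac{91}{18} e_{1} + \frac{427}{90} e_{2}


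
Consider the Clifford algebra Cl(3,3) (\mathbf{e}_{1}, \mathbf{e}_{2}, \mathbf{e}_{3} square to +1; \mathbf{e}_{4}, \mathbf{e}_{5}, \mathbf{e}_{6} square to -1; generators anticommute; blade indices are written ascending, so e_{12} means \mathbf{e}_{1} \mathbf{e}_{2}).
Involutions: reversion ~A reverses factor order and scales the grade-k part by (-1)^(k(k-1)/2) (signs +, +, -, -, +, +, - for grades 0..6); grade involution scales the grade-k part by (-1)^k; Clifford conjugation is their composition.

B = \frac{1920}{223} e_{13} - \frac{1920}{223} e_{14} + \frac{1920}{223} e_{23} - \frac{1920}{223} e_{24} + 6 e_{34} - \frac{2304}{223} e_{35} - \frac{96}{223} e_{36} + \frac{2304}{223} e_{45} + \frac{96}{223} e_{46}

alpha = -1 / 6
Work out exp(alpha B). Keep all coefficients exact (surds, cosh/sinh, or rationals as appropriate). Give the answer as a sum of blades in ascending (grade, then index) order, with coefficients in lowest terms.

B^2 term by term: the squares give (\frac{1920}{223})^2*(e_{13})^2 + (-\frac{1920}{223})^2*(e_{14})^2 + (\frac{1920}{223})^2*(e_{23})^2 + (-\frac{1920}{223})^2*(e_{24})^2 + (6)^2*(e_{34})^2 + (-\frac{2304}{223})^2*(e_{35})^2 + (-\frac{96}{223})^2*(e_{36})^2 + (\frac{2304}{223})^2*(e_{45})^2 + (\frac{96}{223})^2*(e_{46})^2 = \frac{3686400}{49729}*(-1) + \frac{3686400}{49729}*(+1) + \frac{3686400}{49729}*(-1) + \frac{3686400}{49729}*(+1) + 36*(+1) + \frac{5308416}{49729}*(+1) + \frac{9216}{49729}*(+1) + \frac{5308416}{49729}*(-1) + \frac{9216}{49729}*(-1) = 36 (each basis 2-blade squares to minus the product of its generators' squares); cross terms between blades sharing an index anticommute and cancel; the commuting (index-disjoint) pairs give grade-4 terms 2*c*c'*(blade product), which cancel blade by blade — e_{1234}: \frac{7372800}{49729} - \frac{7372800}{49729} = 0; e_{1345}: \frac{8847360}{49729} - \frac{8847360}{49729} = 0; e_{1346}: \frac{368640}{49729} - \frac{368640}{49729} = 0; e_{2345}: \frac{8847360}{49729} - \frac{8847360}{49729} = 0; e_{2346}: \frac{368640}{49729} - \frac{368640}{49729} = 0; e_{3456}: \frac{442368}{49729} - \frac{442368}{49729} = 0 — confirming B is simple. So B^2 = 36.
B^2 = 36 — the series telescopes hyperbolically here: l = 6, alpha*l = -1, so exp(alpha B) = cosh(-1) + (sinh(-1)/6)*B = \cosh{\left(1 \right)} + (- \frac{\sinh{\left(1 \right)}}{6})*B.
Answer: \cosh{\left(1 \right)} - \frac{320 \sinh{\left(1 \right)}}{223} e_{13} + \frac{320 \sinh{\left(1 \right)}}{223} e_{14} - \frac{320 \sinh{\left(1 \right)}}{223} e_{23} + \frac{320 \sinh{\left(1 \right)}}{223} e_{24} - \sinh{\left(1 \right)} e_{34} + \frac{384 \sinh{\left(1 \right)}}{223} e_{35} + \frac{16 \sinh{\left(1 \right)}}{223} e_{36} - \frac{384 \sinh{\left(1 \right)}}{223} e_{45} - \frac{16 \sinh{\left(1 \right)}}{223} e_{46}


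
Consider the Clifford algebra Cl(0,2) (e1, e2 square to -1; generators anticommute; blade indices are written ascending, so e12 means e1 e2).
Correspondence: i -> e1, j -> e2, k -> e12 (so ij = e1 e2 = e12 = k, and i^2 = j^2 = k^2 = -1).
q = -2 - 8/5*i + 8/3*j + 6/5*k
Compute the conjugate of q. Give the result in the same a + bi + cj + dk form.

In blades: q = -2 - 8/5*e1 + 8/3*e2 + 6/5*e12.
Conjugation here is Clifford conjugation: the scalar is fixed and the grade-1 and grade-2 blades all flip sign, giving -2 + 8/5*e1 - 8/3*e2 - 6/5*e12; translating back:
Answer: -2 + 8/5*i - 8/3*j - 6/5*k
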